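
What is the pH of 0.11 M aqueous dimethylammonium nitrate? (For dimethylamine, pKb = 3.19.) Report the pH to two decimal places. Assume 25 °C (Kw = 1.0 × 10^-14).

pH = 5.88

(CH3)2NH2+ is the conjugate acid of the weak base (CH3)2NH.
Kb = 10^(−3.19) = 6.46 × 10^-4
Ka = Kw/Kb = 1.0×10^-14 / 6.46 × 10^-4 = 1.55 × 10^-11
Ka = x²/(0.11 − x) = 1.55 × 10^-11
Neglecting x in the denominator: x = √(1.55 × 10^-11 × 0.11) = 1.31 × 10^-6 M
pH = −log(1.31 × 10^-6) = 5.88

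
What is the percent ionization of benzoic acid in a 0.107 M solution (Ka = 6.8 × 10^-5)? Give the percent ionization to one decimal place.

C6H5COOH ⇌ C6H5COO- + H+; let x = [H+] at equilibrium.
x ≈ √(Ka·C₀) = √(6.8 × 10^-5 × 0.107) = 2.70 × 10^-3 M
% ionization = x/C₀ × 100% = 2.70 × 10^-3/0.107 × 100% = 2.5%

2.5%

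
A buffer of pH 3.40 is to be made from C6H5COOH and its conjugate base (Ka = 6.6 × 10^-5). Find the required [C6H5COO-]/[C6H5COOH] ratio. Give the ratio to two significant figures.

ratio = 0.17

pKa = -log(6.6 × 10^-5) = 4.180
pH = pKa + log(r) ⇒ log(r) = 3.40 − 4.180 = -0.780
r = [C6H5COO-]/[C6H5COOH] = 10^(-0.780) = 0.166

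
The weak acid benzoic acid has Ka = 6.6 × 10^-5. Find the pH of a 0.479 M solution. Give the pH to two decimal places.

C6H5COOH ⇌ C6H5COO- + H+
From the ICE table, Ka = [H+]²/(0.479 − [H+]) = 6.6 × 10^-5.
Assume [H+] ≪ 0.479: [H+] ≈ √(6.6 × 10^-5 × 0.479) = 5.62 × 10^-3 M
Check: 1.2% ionized — well under 5%, approximation valid.
pH = −log[H+] = −log(5.62 × 10^-3) = 2.25

pH = 2.25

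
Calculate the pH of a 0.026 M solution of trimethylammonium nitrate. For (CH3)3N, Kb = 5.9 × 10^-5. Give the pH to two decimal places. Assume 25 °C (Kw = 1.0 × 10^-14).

(CH3)3NH+ is the conjugate acid of the weak base (CH3)3N.
Ka = Kw/Kb = 1.0×10^-14 / 5.9 × 10^-5 = 1.69 × 10^-10
From the ICE table, Ka = [H+]²/(0.026 − [H+]) = 1.69 × 10^-10.
Neglecting [H+] in the denominator: [H+] = √(1.69 × 10^-10 × 0.026) = 2.10 × 10^-6 M
Check: 0.0081% ionized — well under 5%, approximation valid.
pH = −log(2.10 × 10^-6) = 5.68

pH = 5.68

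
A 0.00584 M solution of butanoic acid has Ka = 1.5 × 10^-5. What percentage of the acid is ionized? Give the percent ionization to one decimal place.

4.9%

CH3(CH2)2COOH ⇌ CH3(CH2)2COO- + H+; let x = [H+] at equilibrium.
Ka = x²/(C₀ − x); solving the quadratic gives x = 2.89 × 10^-4 M.
% ionization = x/C₀ × 100% = 2.89 × 10^-4/0.00584 × 100% = 4.9%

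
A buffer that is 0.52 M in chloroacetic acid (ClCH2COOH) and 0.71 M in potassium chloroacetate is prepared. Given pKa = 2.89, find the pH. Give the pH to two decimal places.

Henderson–Hasselbalch: pH = pKa + log([ClCH2COO-]/[ClCH2COOH]) = 2.89 + log(0.71/0.52)
pH = 2.89 + (+0.135) = 3.03

pH = 3.03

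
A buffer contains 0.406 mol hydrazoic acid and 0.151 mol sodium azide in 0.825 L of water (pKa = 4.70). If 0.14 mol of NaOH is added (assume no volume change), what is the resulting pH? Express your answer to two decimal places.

OH- converts HN3 to N3-: HN3 → 0.266 mol, N3- → 0.291 mol.
Henderson–Hasselbalch with mole ratio 0.291/0.266: pH = 4.70 + (+0.039)

pH = 4.74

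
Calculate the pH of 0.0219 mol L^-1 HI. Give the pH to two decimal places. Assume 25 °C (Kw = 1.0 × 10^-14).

HI is a strong acid and dissociates completely, so [H+] = 0.0219 M.
pH = -log(0.0219) = 1.66

pH = 1.66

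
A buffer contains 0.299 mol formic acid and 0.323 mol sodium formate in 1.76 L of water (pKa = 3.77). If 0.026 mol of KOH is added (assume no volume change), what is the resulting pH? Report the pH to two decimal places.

pH = 3.88

After neutralization: n(HCOOH) = 0.273 mol, n(HCOO-) = 0.349 mol.
Henderson–Hasselbalch with mole ratio 0.349/0.273: pH = 3.77 + (+0.107)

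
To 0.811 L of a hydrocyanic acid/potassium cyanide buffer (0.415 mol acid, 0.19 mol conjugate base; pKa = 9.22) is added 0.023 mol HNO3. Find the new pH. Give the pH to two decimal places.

pH = 8.80

After neutralization: n(HCN) = 0.438 mol, n(CN-) = 0.167 mol.
Henderson–Hasselbalch with mole ratio 0.167/0.438: pH = 9.22 + (-0.419)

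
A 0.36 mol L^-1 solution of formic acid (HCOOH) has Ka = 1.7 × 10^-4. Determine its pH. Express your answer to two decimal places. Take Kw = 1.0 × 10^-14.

pH = 2.11

HCOOH ⇌ HCOO- + H+
From the ICE table, Ka = [H+]²/(0.36 − [H+]) = 1.7 × 10^-4.
Assume [H+] ≪ 0.36: [H+] ≈ √(1.7 × 10^-4 × 0.36) = 7.82 × 10^-3 M
([H+]/C₀ = 2.2% < 5%, so the approximation holds.)
pH = −log(7.82 × 10^-3) = 2.11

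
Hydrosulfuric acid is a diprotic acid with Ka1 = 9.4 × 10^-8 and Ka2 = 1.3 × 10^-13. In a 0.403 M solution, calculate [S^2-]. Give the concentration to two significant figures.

First ionization gives [H+] ≈ [HS-] = 1.95 × 10^-4 M.
Second step: Ka2 = [H+][S^2-]/[HS-] ≈ [S^2-] (since [H+] ≈ [HS-]).
So [S^2-] ≈ Ka2.

1.3 × 10^-13 M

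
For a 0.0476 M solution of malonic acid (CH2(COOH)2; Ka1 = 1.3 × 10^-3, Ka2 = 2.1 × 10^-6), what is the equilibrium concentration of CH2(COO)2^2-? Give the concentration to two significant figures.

2.1 × 10^-6 M

First ionization gives [H+] ≈ [CH2(COOH)COO-] = 7.24 × 10^-3 M.
Second step: Ka2 = [H+][CH2(COO)2^2-]/[CH2(COOH)COO-] ≈ [CH2(COO)2^2-] (since [H+] ≈ [CH2(COOH)COO-]).
So [CH2(COO)2^2-] ≈ Ka2.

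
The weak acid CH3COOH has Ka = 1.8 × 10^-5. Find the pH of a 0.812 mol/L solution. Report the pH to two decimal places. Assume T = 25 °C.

pH = 2.42

CH3COOH ⇌ CH3COO- + H+
From the ICE table, Ka = [H+]²/(0.812 − [H+]) = 1.8 × 10^-5.
Since Ka ≪ C₀, [H+] ≈ √(Ka·C₀) = 3.82 × 10^-3 M.
Check: 0.47% ionized — well under 5%, approximation valid.
pH = −log[H+] = −log(3.82 × 10^-3) = 2.42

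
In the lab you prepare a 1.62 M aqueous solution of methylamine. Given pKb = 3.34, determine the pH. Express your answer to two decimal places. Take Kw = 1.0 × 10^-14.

CH3NH2 + H2O ⇌ CH3NH3+ + OH-
Kb = 10^(−3.34) = 4.57 × 10^-4
Kb = [OH-]²/(1.62 − [OH-]) = 4.57 × 10^-4
Neglecting [OH-] in the denominator: [OH-] = √(4.57 × 10^-4 × 1.62) = 2.72 × 10^-2 M
([OH-]/C₀ = 1.7% < 5%, so the approximation holds.)
pOH = −log(2.72 × 10^-2) = 1.57; pH = 14.00 − 1.57 = 12.43

pH = 12.43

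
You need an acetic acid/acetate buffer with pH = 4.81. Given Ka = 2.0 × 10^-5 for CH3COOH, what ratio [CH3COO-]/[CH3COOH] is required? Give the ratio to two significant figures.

pKa = -log(2.0 × 10^-5) = 4.699
pH = pKa + log(r) ⇒ log(r) = 4.81 − 4.699 = +0.111
r = [CH3COO-]/[CH3COOH] = 10^(+0.111) = 1.29

ratio = 1.3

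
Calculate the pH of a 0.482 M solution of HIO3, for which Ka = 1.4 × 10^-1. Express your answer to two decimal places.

HIO3 ⇌ IO3- + H+
From the ICE table, Ka = [H+]²/(0.482 − [H+]) = 1.4 × 10^-1.
[H+] is not negligible relative to C₀; solve [H+]² + 0.14·[H+] − 0.0675 = 0.
[H+] = (−Ka + √(Ka² + 4·Ka·C₀))/2 = 1.99 × 10^-1 M
pH = −log(1.99 × 10^-1) = 0.70

pH = 0.70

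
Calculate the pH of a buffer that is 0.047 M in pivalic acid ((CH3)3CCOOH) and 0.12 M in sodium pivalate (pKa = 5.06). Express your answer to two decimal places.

Henderson–Hasselbalch: pH = pKa + log([(CH3)3CCOO-]/[(CH3)3CCOOH]) = 5.06 + log(0.12/0.047)
pH = 5.06 + (+0.407) = 5.47

pH = 5.47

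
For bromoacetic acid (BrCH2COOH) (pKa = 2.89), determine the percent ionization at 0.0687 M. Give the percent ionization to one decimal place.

BrCH2COOH ⇌ BrCH2COO- + H+; let x = [H+] at equilibrium.
Ka = 10^(−2.89) = 1.29 × 10^-3
Solve x² + 0.00129x − 8.86e-05 = 0 → x = 8.79 × 10^-3 M
Fraction ionized = 8.79 × 10^-3 / 0.0687 = 0.1279 → 12.8%

12.8%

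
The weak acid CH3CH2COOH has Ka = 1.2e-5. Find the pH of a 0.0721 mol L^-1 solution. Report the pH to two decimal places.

CH3CH2COOH ⇌ CH3CH2COO- + H+
From the ICE table, Ka = [H+]²/(0.0721 − [H+]) = 1.2 × 10^-5.
Assume [H+] ≪ 0.0721: [H+] ≈ √(1.2 × 10^-5 × 0.0721) = 9.30 × 10^-4 M
([H+]/C₀ = 1.3% < 5%, so the approximation holds.)
pH = −log[H+] = −log(9.30 × 10^-4) = 3.03

pH = 3.03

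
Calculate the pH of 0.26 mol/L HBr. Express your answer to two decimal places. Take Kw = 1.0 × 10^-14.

HBr is a strong acid and dissociates completely, so [H+] = 0.26 M.
pH = -log(0.26) = 0.59

pH = 0.59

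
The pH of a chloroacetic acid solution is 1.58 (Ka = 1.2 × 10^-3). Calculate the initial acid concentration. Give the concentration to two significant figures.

[H+] = 10^(-1.58) = 2.63 × 10^-2 M = x
Ka = x²/(C₀ − x) ⇒ C₀ = x + x²/Ka
C₀ = 2.63 × 10^-2 + (2.63 × 10^-2)²/(1.2 × 10^-3) = 6.03 × 10^-1 M

C₀ = 6.0 × 10^-1 M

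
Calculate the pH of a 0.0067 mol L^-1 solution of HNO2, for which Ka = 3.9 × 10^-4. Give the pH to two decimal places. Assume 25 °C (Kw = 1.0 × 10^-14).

HNO2 ⇌ NO2- + H+
From the ICE table, Ka = [H+]²/(0.0067 − [H+]) = 3.9 × 10^-4.
The 5% rule fails; solving [H+]² + Ka·[H+] − Ka·C₀ = 0 exactly:
[H+] = [−0.00039 + √(0.00039² + 1.05e-05)]/2 = 1.43 × 10^-3 M
pH = −log(1.43 × 10^-3) = 2.84

pH = 2.84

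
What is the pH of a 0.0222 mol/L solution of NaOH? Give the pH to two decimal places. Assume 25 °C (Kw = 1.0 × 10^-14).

NaOH is a strong base; [OH-] = 0.0222 M.
pOH = -log(0.0222) = 1.65
pH = 14.00 - 1.65 = 12.35

pH = 12.35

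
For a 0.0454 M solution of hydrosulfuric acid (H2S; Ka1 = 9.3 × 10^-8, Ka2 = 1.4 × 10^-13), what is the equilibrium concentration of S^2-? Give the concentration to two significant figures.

First ionization gives [H+] ≈ [HS-] = 6.50 × 10^-5 M.
Second step: Ka2 = [H+][S^2-]/[HS-] ≈ [S^2-] (since [H+] ≈ [HS-]).
So [S^2-] ≈ Ka2.

1.4 × 10^-13 M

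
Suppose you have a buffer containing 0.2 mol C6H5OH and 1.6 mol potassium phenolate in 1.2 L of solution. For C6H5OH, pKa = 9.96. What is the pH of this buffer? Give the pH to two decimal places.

pH = 10.86

Using pH = pKa + log([base]/[acid]) with [base]/[acid] = 1.6/0.2:
pH = 9.96 + (+0.903) = 10.86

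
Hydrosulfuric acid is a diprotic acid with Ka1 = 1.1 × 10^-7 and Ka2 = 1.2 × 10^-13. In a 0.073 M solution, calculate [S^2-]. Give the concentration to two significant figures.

First ionization gives [H+] ≈ [HS-] = 8.96 × 10^-5 M.
Second step: Ka2 = [H+][S^2-]/[HS-] ≈ [S^2-] (since [H+] ≈ [HS-]).
So [S^2-] ≈ Ka2.

1.2 × 10^-13 M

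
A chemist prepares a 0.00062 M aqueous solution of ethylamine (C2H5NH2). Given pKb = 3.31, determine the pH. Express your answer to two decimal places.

C2H5NH2 + H2O ⇌ C2H5NH3+ + OH-
Kb = 10^(−3.31) = 4.90 × 10^-4
From the ICE table, Kb = [OH-]²/(0.00062 − [OH-]) = 4.90 × 10^-4.
[OH-] is not negligible relative to C₀; solve [OH-]² + 0.00049·[OH-] − 3.04e-07 = 0.
[OH-] = [−0.00049 + √(0.00049² + 1.22e-06)]/2 = 3.58 × 10^-4 M
pOH = −log(3.58 × 10^-4) = 3.45; pH = 14.00 − 3.45 = 10.55

pH = 10.55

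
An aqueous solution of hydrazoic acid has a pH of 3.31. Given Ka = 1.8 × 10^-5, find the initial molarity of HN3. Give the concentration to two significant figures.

[H+] = 10^(-3.31) = 4.90 × 10^-4 M = x
Ka = x²/(C₀ − x) ⇒ C₀ = x + x²/Ka
C₀ = 4.90 × 10^-4 + (4.90 × 10^-4)²/(1.8 × 10^-5) = 1.38 × 10^-2 M

C₀ = 1.4 × 10^-2 M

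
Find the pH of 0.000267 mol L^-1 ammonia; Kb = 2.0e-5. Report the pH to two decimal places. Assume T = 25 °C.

pH = 9.80

NH3 + H2O ⇌ NH4+ + OH-
Let x = [OH-] at equilibrium. Kb = x²/(0.000267 − x).
Here C₀/Kb ≈ 13.3, so the small-x approximation fails. Use the quadratic:
x = [−2e-05 + √(2e-05² + 2.14e-08)]/2 = 6.38 × 10^-5 M
pOH = −log(6.38 × 10^-5) = 4.20; pH = 14.00 − 4.20 = 9.80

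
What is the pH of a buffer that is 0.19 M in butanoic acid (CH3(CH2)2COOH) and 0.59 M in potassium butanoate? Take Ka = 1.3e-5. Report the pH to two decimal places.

pH = 5.38

pKa = −log(1.3 × 10^-5) = 4.886
Henderson–Hasselbalch: pH = pKa + log([CH3(CH2)2COO-]/[CH3(CH2)2COOH]) = 4.886 + log(0.59/0.19)
pH = 4.886 + (+0.492) = 5.38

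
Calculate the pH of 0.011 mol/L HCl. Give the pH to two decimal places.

pH = 1.96

HCl is a strong acid and dissociates completely, so [H+] = 0.011 M.
pH = -log(0.011) = 1.96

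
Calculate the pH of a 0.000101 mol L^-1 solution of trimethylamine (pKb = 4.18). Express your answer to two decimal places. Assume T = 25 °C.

pH = 9.74

(CH3)3N + H2O ⇌ (CH3)3NH+ + OH-
Kb = 10^(−4.18) = 6.61 × 10^-5
Kb = x²/(0.000101 − x) = 6.61 × 10^-5
Here C₀/Kb ≈ 1.53, so the small-x approximation fails. Use the quadratic:
x = (−Kb + √(Kb² + 4·Kb·C₀))/2 = 5.51 × 10^-5 M
pOH = −log(5.51 × 10^-5) = 4.26; pH = 14.00 − 4.26 = 9.74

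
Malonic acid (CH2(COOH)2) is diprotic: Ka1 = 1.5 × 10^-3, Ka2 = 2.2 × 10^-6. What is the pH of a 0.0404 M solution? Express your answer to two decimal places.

Since Ka1 ≫ Ka2, the first ionization dominates [H+].
Ka1 = x²/(0.0404 − x) = 1.5 × 10^-3
Solving the quadratic: x = (−Ka1 + √(Ka1² + 4·Ka1·C₀))/2 = 7.07 × 10^-3 M
pH = −log(7.07 × 10^-3) = 2.15

pH = 2.15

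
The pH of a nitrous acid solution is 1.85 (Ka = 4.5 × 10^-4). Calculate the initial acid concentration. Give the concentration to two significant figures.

C₀ = 4.6 × 10^-1 M

[H+] = 10^(-1.85) = 1.41 × 10^-2 M = x
Ka = x²/(C₀ − x) ⇒ C₀ = x + x²/Ka
C₀ = 1.41 × 10^-2 + (1.41 × 10^-2)²/(4.5 × 10^-4) = 4.56 × 10^-1 M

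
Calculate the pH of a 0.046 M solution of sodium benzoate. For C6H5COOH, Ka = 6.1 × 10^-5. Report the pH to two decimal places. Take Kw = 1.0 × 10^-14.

pH = 8.44

C6H5COO- is the conjugate base of the weak acid C6H5COOH.
Kb = Kw/Ka = 1.0×10^-14 / 6.1 × 10^-5 = 1.64 × 10^-10
From the ICE table, Kb = x²/(0.046 − x) = 1.64 × 10^-10.
Assume x ≪ 0.046: x ≈ √(1.64 × 10^-10 × 0.046) = 2.75 × 10^-6 M
Check: 0.006% ionized — well under 5%, approximation valid.
pOH = 5.56, so pH = 14.00 − pOH = 8.44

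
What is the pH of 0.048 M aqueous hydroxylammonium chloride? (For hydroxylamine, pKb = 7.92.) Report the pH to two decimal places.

pH = 3.70

NH3OH+ is the conjugate acid of the weak base NH2OH.
Kb = 10^(−7.92) = 1.20 × 10^-8
Ka = Kw/Kb = 1.0×10^-14 / 1.20 × 10^-8 = 8.33 × 10^-7
From the ICE table, Ka = [H+]²/(0.048 − [H+]) = 8.33 × 10^-7.
Neglecting [H+] in the denominator: [H+] = √(8.33 × 10^-7 × 0.048) = 2.00 × 10^-4 M
([H+]/C₀ = 0.42% < 5%, so the approximation holds.)
pH = −log(2.00 × 10^-4) = 3.70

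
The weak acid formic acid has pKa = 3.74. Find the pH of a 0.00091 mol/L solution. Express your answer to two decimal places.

pH = 3.49

HCOOH ⇌ HCOO- + H+
Ka = 10^(−3.74) = 1.82 × 10^-4
From the ICE table, Ka = [H+]²/(0.00091 − [H+]) = 1.82 × 10^-4.
[H+] is not negligible relative to C₀; solve [H+]² + 0.000182·[H+] − 1.66e-07 = 0.
[H+] = (−Ka + √(Ka² + 4·Ka·C₀))/2 = 3.26 × 10^-4 M
pH = −log[H+] = −log(3.26 × 10^-4) = 3.49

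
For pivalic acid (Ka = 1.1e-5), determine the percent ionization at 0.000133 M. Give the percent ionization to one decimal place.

(CH3)3CCOOH ⇌ (CH3)3CCOO- + H+; let x = [H+] at equilibrium.
Ka = x²/(C₀ − x); solving the quadratic gives x = 3.31 × 10^-5 M.
% ionization = x/C₀ × 100% = 3.31 × 10^-5/0.000133 × 100% = 24.9%

24.9%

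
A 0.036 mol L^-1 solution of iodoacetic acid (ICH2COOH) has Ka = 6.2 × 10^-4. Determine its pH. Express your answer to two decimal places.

pH = 2.35

ICH2COOH ⇌ ICH2COO- + H+
From the ICE table, Ka = [H+]²/(0.036 − [H+]) = 6.2 × 10^-4.
[H+] is not negligible relative to C₀; solve [H+]² + 0.00062·[H+] − 2.23e-05 = 0.
[H+] = (−Ka + √(Ka² + 4·Ka·C₀))/2 = 4.42 × 10^-3 M
pH = −log(4.42 × 10^-3) = 2.35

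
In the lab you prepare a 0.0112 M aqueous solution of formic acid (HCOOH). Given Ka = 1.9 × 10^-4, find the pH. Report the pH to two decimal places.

pH = 2.86

HCOOH ⇌ HCOO- + H+
Ka = [H+]²/(0.0112 − [H+]) = 1.9 × 10^-4
Here C₀/Ka ≈ 58.9, so the small-[H+] approximation fails. Use the quadratic:
[H+] = [−0.00019 + √(0.00019² + 8.51e-06)]/2 = 1.37 × 10^-3 M
pH = −log[H+] = −log(1.37 × 10^-3) = 2.86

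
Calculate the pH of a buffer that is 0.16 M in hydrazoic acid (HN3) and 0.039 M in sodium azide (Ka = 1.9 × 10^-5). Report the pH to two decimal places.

pKa = −log(1.9 × 10^-5) = 4.721
Henderson–Hasselbalch: pH = pKa + log([N3-]/[HN3]) = 4.721 + log(0.039/0.16)
pH = 4.721 + (-0.613) = 4.11

pH = 4.11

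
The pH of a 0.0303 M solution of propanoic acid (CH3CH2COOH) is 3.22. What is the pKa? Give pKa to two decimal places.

pKa = 4.91

[H+] = 10^(-3.22) = 6.03 × 10^-4 M
At equilibrium [HA] = 0.0303 − 6.03 × 10^-4 = 2.97 × 10^-2 M
Ka = [H+][A-]/[HA] = (6.03 × 10^-4)² / 2.97 × 10^-2 = 1.22 × 10^-5
pKa = -log(1.22 × 10^-5) = 4.91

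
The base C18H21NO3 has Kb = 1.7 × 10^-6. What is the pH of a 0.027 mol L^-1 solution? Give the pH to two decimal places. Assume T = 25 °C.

C18H21NO3 + H2O ⇌ C18H22NO3+ + OH-
Kb = x²/(0.027 − x) = 1.7 × 10^-6
Neglecting x in the denominator: x = √(1.7 × 10^-6 × 0.027) = 2.14 × 10^-4 M
(x/C₀ = 0.79% < 5%, so the approximation holds.)
pOH = 3.67, so pH = 14.00 − pOH = 10.33

pH = 10.33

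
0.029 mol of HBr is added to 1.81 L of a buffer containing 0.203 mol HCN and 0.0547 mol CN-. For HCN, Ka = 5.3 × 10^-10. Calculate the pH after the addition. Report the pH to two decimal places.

pH = 8.32

After neutralization: n(HCN) = 0.232 mol, n(CN-) = 0.0257 mol.
pKa = −log(5.3 × 10^-10) = 9.276
pH = pKa + log(n_CN-/n_HCN) = 9.276 + log(0.0257/0.232) = 9.276 + (-0.956)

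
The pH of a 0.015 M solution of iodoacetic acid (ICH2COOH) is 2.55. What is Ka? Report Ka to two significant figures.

[H+] = 10^(-2.55) = 2.82 × 10^-3 M
At equilibrium [HA] = 0.015 − 2.82 × 10^-3 = 1.22 × 10^-2 M
Ka = [H+][A-]/[HA] = (2.82 × 10^-3)² / 1.22 × 10^-2 = 6.5 × 10^-4

Ka = 6.5 × 10^-4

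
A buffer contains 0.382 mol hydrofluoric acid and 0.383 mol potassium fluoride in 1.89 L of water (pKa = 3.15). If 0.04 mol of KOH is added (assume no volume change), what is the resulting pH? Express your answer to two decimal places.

pH = 3.24

After neutralization: n(HF) = 0.342 mol, n(F-) = 0.423 mol.
pH = pKa + log(n_F-/n_HF) = 3.15 + log(0.423/0.342) = 3.15 + (+0.092)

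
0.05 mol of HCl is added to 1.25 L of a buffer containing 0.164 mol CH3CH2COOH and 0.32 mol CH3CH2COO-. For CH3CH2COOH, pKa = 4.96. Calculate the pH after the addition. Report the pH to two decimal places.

After neutralization: n(CH3CH2COOH) = 0.214 mol, n(CH3CH2COO-) = 0.27 mol.
pH = pKa + log([A⁻]/[HA]) = 4.96 + log(0.27/0.214) = 4.96 +0.101

pH = 5.06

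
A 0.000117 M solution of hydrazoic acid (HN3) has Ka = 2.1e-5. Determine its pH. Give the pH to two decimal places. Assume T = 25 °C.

HN3 ⇌ N3- + H+
From the ICE table, Ka = x²/(0.000117 − x) = 2.1 × 10^-5.
The 5% rule fails; solving x² + Ka·x − Ka·C₀ = 0 exactly:
x = [−2.1e-05 + √(2.1e-05² + 9.83e-09)]/2 = 4.02 × 10^-5 M
pH = −log[H+] = −log(4.02 × 10^-5) = 4.40

pH = 4.40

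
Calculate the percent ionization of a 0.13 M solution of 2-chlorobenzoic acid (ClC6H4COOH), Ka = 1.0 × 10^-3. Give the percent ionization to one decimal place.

8.4%

ClC6H4COOH ⇌ ClC6H4COO- + H+; let x = [H+] at equilibrium.
Solve x² + 0.001x − 0.00013 = 0 → x = 1.09 × 10^-2 M
Fraction ionized = 1.09 × 10^-2 / 0.13 = 0.0838 → 8.4%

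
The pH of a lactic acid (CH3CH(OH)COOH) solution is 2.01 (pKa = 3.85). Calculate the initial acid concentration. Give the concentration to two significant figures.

C₀ = 6.9 × 10^-1 M

[H+] = 10^(-2.01) = 9.77 × 10^-3 M = x
Ka = 10^(−3.85) = 1.41 × 10^-4
Ka = x²/(C₀ − x) ⇒ C₀ = x + x²/Ka
C₀ = 9.77 × 10^-3 + (9.77 × 10^-3)²/(1.41 × 10^-4) = 6.87 × 10^-1 M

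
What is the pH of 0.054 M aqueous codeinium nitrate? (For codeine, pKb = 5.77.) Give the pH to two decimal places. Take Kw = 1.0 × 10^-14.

C18H22NO3+ is the conjugate acid of the weak base C18H21NO3.
Kb = 10^(−5.77) = 1.70 × 10^-6
Ka = Kw/Kb = 1.0×10^-14 / 1.70 × 10^-6 = 5.88 × 10^-9
From the ICE table, Ka = x²/(0.054 − x) = 5.88 × 10^-9.
Assume x ≪ 0.054: x ≈ √(5.88 × 10^-9 × 0.054) = 1.78 × 10^-5 M
Check: 0.033% ionized — well under 5%, approximation valid.
pH = −log[H+] = −log(1.78 × 10^-5) = 4.75

pH = 4.75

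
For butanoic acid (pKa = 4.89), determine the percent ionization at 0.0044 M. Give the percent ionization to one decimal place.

CH3(CH2)2COOH ⇌ CH3(CH2)2COO- + H+; let x = [H+] at equilibrium.
Ka = 10^(−4.89) = 1.29 × 10^-5
Ka = x²/(C₀ − x); solving the quadratic gives x = 2.32 × 10^-4 M.
Fraction ionized = 2.32 × 10^-4 / 0.0044 = 0.0527 → 5.3%

5.3%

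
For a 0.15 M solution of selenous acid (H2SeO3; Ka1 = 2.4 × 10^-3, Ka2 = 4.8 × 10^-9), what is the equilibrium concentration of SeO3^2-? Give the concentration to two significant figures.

4.8 × 10^-9 M

First ionization gives [H+] ≈ [HSeO3-] = 1.78 × 10^-2 M.
Second step: Ka2 = [H+][SeO3^2-]/[HSeO3-] ≈ [SeO3^2-] (since [H+] ≈ [HSeO3-]).
So [SeO3^2-] ≈ Ka2.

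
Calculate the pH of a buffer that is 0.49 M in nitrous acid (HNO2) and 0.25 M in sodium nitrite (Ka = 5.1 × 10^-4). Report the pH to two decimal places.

pKa = −log(5.1 × 10^-4) = 3.292
pH = pKa + log([A⁻]/[HA]) = 3.292 + log(0.25/0.49)
pH = 3.292 + (-0.292) = 3.00

pH = 3.00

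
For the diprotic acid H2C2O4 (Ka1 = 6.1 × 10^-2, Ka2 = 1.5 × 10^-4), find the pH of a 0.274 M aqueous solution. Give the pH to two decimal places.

Ka1 ≫ Ka2, so treat the first dissociation as the only significant source of H+.
Ka1 = x²/(0.274 − x) = 6.1 × 10^-2
Solving the quadratic: x = (−Ka1 + √(Ka1² + 4·Ka1·C₀))/2 = 1.02 × 10^-1 M
pH = −log(1.02 × 10^-1) = 0.99

pH = 0.99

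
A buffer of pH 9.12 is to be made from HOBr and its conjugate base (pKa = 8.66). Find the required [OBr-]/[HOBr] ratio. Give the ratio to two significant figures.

pH = pKa + log(r) ⇒ log(r) = 9.12 − 8.66 = +0.46
r = [OBr-]/[HOBr] = 10^(+0.46) = 2.88

ratio = 2.9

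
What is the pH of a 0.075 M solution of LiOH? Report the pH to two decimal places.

LiOH is a strong base; [OH-] = 0.075 M.
pOH = -log(0.075) = 1.12
pH = 14.00 - 1.12 = 12.88

pH = 12.88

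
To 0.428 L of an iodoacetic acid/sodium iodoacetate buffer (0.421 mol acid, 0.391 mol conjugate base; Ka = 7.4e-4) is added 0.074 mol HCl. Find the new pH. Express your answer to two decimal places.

pH = 2.94

After neutralization: n(ICH2COOH) = 0.495 mol, n(ICH2COO-) = 0.317 mol.
pKa = −log(7.4 × 10^-4) = 3.131
pH = pKa + log([A⁻]/[HA]) = 3.131 + log(0.317/0.495) = 3.131 -0.194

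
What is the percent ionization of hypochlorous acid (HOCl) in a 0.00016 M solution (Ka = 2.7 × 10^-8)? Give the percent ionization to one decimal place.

1.3%

HOCl ⇌ OCl- + H+; let x = [H+] at equilibrium.
x ≈ √(Ka·C₀) = √(2.7 × 10^-8 × 0.00016) = 2.08 × 10^-6 M
% ionization = x/C₀ × 100% = 2.08 × 10^-6/0.00016 × 100% = 1.3%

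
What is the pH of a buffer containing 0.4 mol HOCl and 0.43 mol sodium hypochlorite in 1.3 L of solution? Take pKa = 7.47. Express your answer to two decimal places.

Henderson–Hasselbalch: pH = pKa + log([OCl-]/[HOCl]) = 7.47 + log(0.43/0.4)
pH = 7.47 + (+0.031) = 7.50

pH = 7.50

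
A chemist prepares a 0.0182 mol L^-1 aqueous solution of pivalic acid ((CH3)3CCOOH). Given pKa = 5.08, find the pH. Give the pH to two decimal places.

pH = 3.41

(CH3)3CCOOH ⇌ (CH3)3CCOO- + H+
Ka = 10^(−5.08) = 8.32 × 10^-6
Ka = x²/(0.0182 − x) = 8.32 × 10^-6
Since Ka ≪ C₀, x ≈ √(Ka·C₀) = 3.89 × 10^-4 M.
pH = −log[H+] = −log(3.89 × 10^-4) = 3.41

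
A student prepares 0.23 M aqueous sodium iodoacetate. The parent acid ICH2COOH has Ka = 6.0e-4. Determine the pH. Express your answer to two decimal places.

ICH2COO- is the conjugate base of the weak acid ICH2COOH.
Kb = Kw/Ka = 1.0×10^-14 / 6.0 × 10^-4 = 1.67 × 10^-11
Kb = x²/(0.23 − x) = 1.67 × 10^-11
Since Kb ≪ C₀, x ≈ √(Kb·C₀) = 1.96 × 10^-6 M.
(x/C₀ = 0.00085% < 5%, so the approximation holds.)
pOH = −log(1.96 × 10^-6) = 5.71; pH = 14.00 − 5.71 = 8.29

pH = 8.29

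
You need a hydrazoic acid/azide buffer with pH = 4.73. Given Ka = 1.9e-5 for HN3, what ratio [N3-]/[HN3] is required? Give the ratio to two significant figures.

ratio = 1.0

pKa = -log(1.9 × 10^-5) = 4.721
pH = pKa + log(r) ⇒ log(r) = 4.73 − 4.721 = +0.009
r = [N3-]/[HN3] = 10^(+0.009) = 1.02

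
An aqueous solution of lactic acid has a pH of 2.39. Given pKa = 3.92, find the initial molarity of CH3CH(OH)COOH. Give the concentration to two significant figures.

[H+] = 10^(-2.39) = 4.07 × 10^-3 M = x
Ka = 10^(−3.92) = 1.20 × 10^-4
Ka = x²/(C₀ − x) ⇒ C₀ = x + x²/Ka
C₀ = 4.07 × 10^-3 + (4.07 × 10^-3)²/(1.20 × 10^-4) = 1.42 × 10^-1 M

C₀ = 1.4 × 10^-1 M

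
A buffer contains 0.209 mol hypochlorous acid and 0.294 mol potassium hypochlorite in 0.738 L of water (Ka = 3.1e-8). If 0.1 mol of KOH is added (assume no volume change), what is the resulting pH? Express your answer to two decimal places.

OH- converts HOCl to OCl-: HOCl → 0.109 mol, OCl- → 0.394 mol.
pKa = −log(3.1 × 10^-8) = 7.509
pH = pKa + log([A⁻]/[HA]) = 7.509 + log(0.394/0.109) = 7.509 +0.558

pH = 8.07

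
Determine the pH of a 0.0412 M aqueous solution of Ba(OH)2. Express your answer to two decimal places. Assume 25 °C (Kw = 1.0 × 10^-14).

Ba(OH)2 is a strong base (each formula unit releases 2 OH-); [OH-] = 0.0824 M.
pOH = -log(0.0824) = 1.08
pH = 14.00 - 1.08 = 12.92

pH = 12.92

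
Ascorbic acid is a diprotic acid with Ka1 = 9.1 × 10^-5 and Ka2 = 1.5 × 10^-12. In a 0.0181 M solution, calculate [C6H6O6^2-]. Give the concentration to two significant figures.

First ionization gives [H+] ≈ [HC6H6O6-] = 1.24 × 10^-3 M.
Second step: Ka2 = [H+][C6H6O6^2-]/[HC6H6O6-] ≈ [C6H6O6^2-] (since [H+] ≈ [HC6H6O6-]).
So [C6H6O6^2-] ≈ Ka2.

1.5 × 10^-12 M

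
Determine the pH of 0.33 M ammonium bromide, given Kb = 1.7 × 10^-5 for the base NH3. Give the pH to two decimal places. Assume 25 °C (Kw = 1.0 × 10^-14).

NH4+ is the conjugate acid of the weak base NH3.
Ka = Kw/Kb = 1.0×10^-14 / 1.7 × 10^-5 = 5.88 × 10^-10
From the ICE table, Ka = [H+]²/(0.33 − [H+]) = 5.88 × 10^-10.
Assume [H+] ≪ 0.33: [H+] ≈ √(5.88 × 10^-10 × 0.33) = 1.39 × 10^-5 M
pH = −log(1.39 × 10^-5) = 4.86

pH = 4.86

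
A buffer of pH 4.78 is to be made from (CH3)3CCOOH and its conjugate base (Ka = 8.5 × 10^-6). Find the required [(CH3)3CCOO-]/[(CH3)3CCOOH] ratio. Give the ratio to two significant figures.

ratio = 0.51

pKa = -log(8.5 × 10^-6) = 5.071
pH = pKa + log(r) ⇒ log(r) = 4.78 − 5.071 = -0.291
r = [(CH3)3CCOO-]/[(CH3)3CCOOH] = 10^(-0.291) = 0.512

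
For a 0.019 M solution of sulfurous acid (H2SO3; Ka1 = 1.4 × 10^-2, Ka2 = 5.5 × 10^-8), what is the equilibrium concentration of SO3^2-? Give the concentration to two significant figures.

5.5 × 10^-8 M

First ionization gives [H+] ≈ [HSO3-] = 1.07 × 10^-2 M.
Second step: Ka2 = [H+][SO3^2-]/[HSO3-] ≈ [SO3^2-] (since [H+] ≈ [HSO3-]).
So [SO3^2-] ≈ Ka2.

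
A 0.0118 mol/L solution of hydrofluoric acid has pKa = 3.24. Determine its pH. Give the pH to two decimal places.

HF ⇌ F- + H+
Ka = 10^(−3.24) = 5.75 × 10^-4
Let x = [H+] at equilibrium. Ka = x²/(0.0118 − x).
x is not negligible relative to C₀; solve x² + 0.000575·x − 6.78e-06 = 0.
x = (−Ka + √(Ka² + 4·Ka·C₀))/2 = 2.33 × 10^-3 M
pH = −log[H+] = −log(2.33 × 10^-3) = 2.63

pH = 2.63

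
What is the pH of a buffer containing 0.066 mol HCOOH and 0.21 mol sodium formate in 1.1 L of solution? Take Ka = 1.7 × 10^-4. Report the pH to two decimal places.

pH = 4.27

pKa = −log(1.7 × 10^-4) = 3.770
Henderson–Hasselbalch: pH = pKa + log([HCOO-]/[HCOOH]) = 3.770 + log(0.21/0.066)
pH = 3.770 + (+0.503) = 4.27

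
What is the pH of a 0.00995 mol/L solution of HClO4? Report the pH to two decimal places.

pH = 2.00

HClO4 is a strong acid and dissociates completely, so [H+] = 0.00995 M.
pH = -log(0.00995) = 2.00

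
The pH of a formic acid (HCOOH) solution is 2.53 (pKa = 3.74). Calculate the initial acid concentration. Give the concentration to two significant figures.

[H+] = 10^(-2.53) = 2.95 × 10^-3 M = x
Ka = 10^(−3.74) = 1.82 × 10^-4
Ka = x²/(C₀ − x) ⇒ C₀ = x + x²/Ka
C₀ = 2.95 × 10^-3 + (2.95 × 10^-3)²/(1.82 × 10^-4) = 5.08 × 10^-2 M

C₀ = 5.1 × 10^-2 M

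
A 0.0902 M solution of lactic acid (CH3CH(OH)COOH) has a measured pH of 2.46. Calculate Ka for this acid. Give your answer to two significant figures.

Ka = 1.4 × 10^-4

[H+] = 10^(-2.46) = 3.47 × 10^-3 M
At equilibrium [HA] = 0.0902 − 3.47 × 10^-3 = 8.67 × 10^-2 M
Ka = [H+][A-]/[HA] = (3.47 × 10^-3)² / 8.67 × 10^-2 = 1.4 × 10^-4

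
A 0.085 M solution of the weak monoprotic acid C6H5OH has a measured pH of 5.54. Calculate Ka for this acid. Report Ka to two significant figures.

[H+] = 10^(-5.54) = 2.88 × 10^-6 M
At equilibrium [HA] = 0.085 − 2.88 × 10^-6 = 8.50 × 10^-2 M
Ka = [H+][A-]/[HA] = (2.88 × 10^-6)² / 8.50 × 10^-2 = 9.8 × 10^-11

Ka = 9.8 × 10^-11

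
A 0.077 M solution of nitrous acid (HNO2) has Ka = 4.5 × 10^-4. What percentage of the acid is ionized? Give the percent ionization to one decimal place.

HNO2 ⇌ NO2- + H+; let x = [H+] at equilibrium.
Ka = x²/(C₀ − x); solving the quadratic gives x = 5.67 × 10^-3 M.
Fraction ionized = 5.67 × 10^-3 / 0.077 = 0.0736 → 7.4%

7.4%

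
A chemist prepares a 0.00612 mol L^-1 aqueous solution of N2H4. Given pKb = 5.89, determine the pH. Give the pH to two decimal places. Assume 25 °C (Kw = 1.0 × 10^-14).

pH = 9.95

N2H4 + H2O ⇌ N2H5+ + OH-
Kb = 10^(−5.89) = 1.29 × 10^-6
From the ICE table, Kb = x²/(0.00612 − x) = 1.29 × 10^-6.
Since Kb ≪ C₀, x ≈ √(Kb·C₀) = 8.89 × 10^-5 M.
(x/C₀ = 1.5% < 5%, so the approximation holds.)
pOH = 4.05, so pH = 14.00 − pOH = 9.95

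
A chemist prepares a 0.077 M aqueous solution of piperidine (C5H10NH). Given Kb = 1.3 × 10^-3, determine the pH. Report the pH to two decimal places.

C5H10NH + H2O ⇌ C5H10NH2+ + OH-
From the ICE table, Kb = x²/(0.077 − x) = 1.3 × 10^-3.
The 5% rule fails; solving x² + Kb·x − Kb·C₀ = 0 exactly:
x = [−0.0013 + √(0.0013² + 0.0004)]/2 = 9.38 × 10^-3 M
pOH = −log(9.38 × 10^-3) = 2.03; pH = 14.00 − 2.03 = 11.97

pH = 11.97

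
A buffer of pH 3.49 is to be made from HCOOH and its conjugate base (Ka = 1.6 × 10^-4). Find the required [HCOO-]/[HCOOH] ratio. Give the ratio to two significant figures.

ratio = 0.49

pKa = -log(1.6 × 10^-4) = 3.796
pH = pKa + log(r) ⇒ log(r) = 3.49 − 3.796 = -0.306
r = [HCOO-]/[HCOOH] = 10^(-0.306) = 0.494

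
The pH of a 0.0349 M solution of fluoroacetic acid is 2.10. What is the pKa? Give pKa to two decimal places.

pKa = 2.63

[H+] = 10^(-2.10) = 7.94 × 10^-3 M
At equilibrium [HA] = 0.0349 − 7.94 × 10^-3 = 2.70 × 10^-2 M
Ka = [H+][A-]/[HA] = (7.94 × 10^-3)² / 2.70 × 10^-2 = 2.33 × 10^-3
pKa = -log(2.33 × 10^-3) = 2.63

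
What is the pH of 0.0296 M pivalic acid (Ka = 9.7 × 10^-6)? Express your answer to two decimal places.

pH = 3.27

(CH3)3CCOOH ⇌ (CH3)3CCOO- + H+
Ka = x²/(0.0296 − x) = 9.7 × 10^-6
Neglecting x in the denominator: x = √(9.7 × 10^-6 × 0.0296) = 5.36 × 10^-4 M
(x/C₀ = 1.8% < 5%, so the approximation holds.)
pH = −log[H+] = −log(5.36 × 10^-4) = 3.27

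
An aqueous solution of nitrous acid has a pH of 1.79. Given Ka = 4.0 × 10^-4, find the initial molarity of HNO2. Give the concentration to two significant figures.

C₀ = 6.7 × 10^-1 M

[H+] = 10^(-1.79) = 1.62 × 10^-2 M = x
Ka = x²/(C₀ − x) ⇒ C₀ = x + x²/Ka
C₀ = 1.62 × 10^-2 + (1.62 × 10^-2)²/(4.0 × 10^-4) = 6.72 × 10^-1 M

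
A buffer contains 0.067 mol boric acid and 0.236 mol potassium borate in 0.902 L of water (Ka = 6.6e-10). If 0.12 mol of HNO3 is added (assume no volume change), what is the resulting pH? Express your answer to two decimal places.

pH = 8.97

After neutralization: n(B(OH)3) = 0.187 mol, n(B(OH)4-) = 0.116 mol.
pKa = −log(6.6 × 10^-10) = 9.180
pH = pKa + log(n_B(OH)4-/n_B(OH)3) = 9.180 + log(0.116/0.187) = 9.180 + (-0.207)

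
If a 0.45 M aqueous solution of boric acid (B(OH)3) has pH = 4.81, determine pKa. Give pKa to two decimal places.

pKa = 9.27

[H+] = 10^(-4.81) = 1.55 × 10^-5 M
At equilibrium [HA] = 0.45 − 1.55 × 10^-5 = 4.50 × 10^-1 M
Ka = [H+][A-]/[HA] = (1.55 × 10^-5)² / 4.50 × 10^-1 = 5.34 × 10^-10
pKa = -log(5.34 × 10^-10) = 9.27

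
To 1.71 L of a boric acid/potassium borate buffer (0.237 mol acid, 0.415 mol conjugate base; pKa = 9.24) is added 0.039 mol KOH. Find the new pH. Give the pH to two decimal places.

pH = 9.60

After neutralization: n(B(OH)3) = 0.198 mol, n(B(OH)4-) = 0.454 mol.
Henderson–Hasselbalch with mole ratio 0.454/0.198: pH = 9.24 + (+0.360)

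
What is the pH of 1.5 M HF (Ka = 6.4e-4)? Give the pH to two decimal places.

pH = 1.51

HF ⇌ F- + H+
Ka = [H+]²/(1.5 − [H+]) = 6.4 × 10^-4
Neglecting [H+] in the denominator: [H+] = √(6.4 × 10^-4 × 1.5) = 3.10 × 10^-2 M
Check: 2.1% ionized — well under 5%, approximation valid.
pH = −log(3.10 × 10^-2) = 1.51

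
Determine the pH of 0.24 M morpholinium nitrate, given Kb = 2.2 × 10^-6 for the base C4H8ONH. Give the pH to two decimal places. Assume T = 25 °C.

C4H8ONH2+ is the conjugate acid of the weak base C4H8ONH.
Ka = Kw/Kb = 1.0×10^-14 / 2.2 × 10^-6 = 4.55 × 10^-9
Let x = [H+] at equilibrium. Ka = x²/(0.24 − x).
Neglecting x in the denominator: x = √(4.55 × 10^-9 × 0.24) = 3.30 × 10^-5 M
(x/C₀ = 0.014% < 5%, so the approximation holds.)
pH = −log(3.30 × 10^-5) = 4.48

pH = 4.48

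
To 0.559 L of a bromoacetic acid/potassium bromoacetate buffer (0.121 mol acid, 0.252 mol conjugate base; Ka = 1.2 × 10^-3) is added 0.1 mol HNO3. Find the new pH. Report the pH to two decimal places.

Added H+ converts BrCH2COO- to BrCH2COOH: BrCH2COOH → 0.221 mol, BrCH2COO- → 0.152 mol.
pKa = −log(1.2 × 10^-3) = 2.921
Henderson–Hasselbalch with mole ratio 0.152/0.221: pH = 2.921 + (-0.163)

pH = 2.76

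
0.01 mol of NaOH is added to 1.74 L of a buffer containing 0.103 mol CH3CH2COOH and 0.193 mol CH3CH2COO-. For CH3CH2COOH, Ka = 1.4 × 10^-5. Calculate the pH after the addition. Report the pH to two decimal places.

pH = 5.19

After neutralization: n(CH3CH2COOH) = 0.093 mol, n(CH3CH2COO-) = 0.203 mol.
pKa = −log(1.4 × 10^-5) = 4.854
pH = pKa + log(n_CH3CH2COO-/n_CH3CH2COOH) = 4.854 + log(0.203/0.093) = 4.854 + (+0.339)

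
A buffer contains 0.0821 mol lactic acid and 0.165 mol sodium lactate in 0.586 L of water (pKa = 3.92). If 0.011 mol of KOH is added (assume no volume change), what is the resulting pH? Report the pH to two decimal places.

OH- converts CH3CH(OH)COOH to CH3CH(OH)COO-: CH3CH(OH)COOH → 0.0711 mol, CH3CH(OH)COO- → 0.176 mol.
pH = pKa + log(n_CH3CH(OH)COO-/n_CH3CH(OH)COOH) = 3.92 + log(0.176/0.0711) = 3.92 + (+0.394)

pH = 4.31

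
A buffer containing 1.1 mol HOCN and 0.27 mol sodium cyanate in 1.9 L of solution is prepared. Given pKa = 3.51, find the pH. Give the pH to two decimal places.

pH = 2.90

Henderson–Hasselbalch: pH = pKa + log([OCN-]/[HOCN]) = 3.51 + log(0.27/1.1)
pH = 3.51 + (-0.610) = 2.90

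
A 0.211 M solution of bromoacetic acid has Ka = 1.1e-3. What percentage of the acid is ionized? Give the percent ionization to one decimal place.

BrCH2COOH ⇌ BrCH2COO- + H+; let x = [H+] at equilibrium.
Ka = x²/(C₀ − x); solving the quadratic gives x = 1.47 × 10^-2 M.
% ionization = x/C₀ × 100% = 1.47 × 10^-2/0.211 × 100% = 7.0%

7.0%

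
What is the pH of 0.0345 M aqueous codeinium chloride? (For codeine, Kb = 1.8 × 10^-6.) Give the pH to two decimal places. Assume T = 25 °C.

C18H22NO3+ is the conjugate acid of the weak base C18H21NO3.
Ka = Kw/Kb = 1.0×10^-14 / 1.8 × 10^-6 = 5.56 × 10^-9
From the ICE table, Ka = [H+]²/(0.0345 − [H+]) = 5.56 × 10^-9.
Assume [H+] ≪ 0.0345: [H+] ≈ √(5.56 × 10^-9 × 0.0345) = 1.38 × 10^-5 M
pH = −log(1.38 × 10^-5) = 4.86

pH = 4.86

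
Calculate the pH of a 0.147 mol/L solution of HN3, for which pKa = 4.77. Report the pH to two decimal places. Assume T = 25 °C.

pH = 2.80

HN3 ⇌ N3- + H+
Ka = 10^(−4.77) = 1.70 × 10^-5
Ka = [H+]²/(0.147 − [H+]) = 1.70 × 10^-5
Neglecting [H+] in the denominator: [H+] = √(1.70 × 10^-5 × 0.147) = 1.58 × 10^-3 M
([H+]/C₀ = 1.1% < 5%, so the approximation holds.)
pH = −log(1.58 × 10^-3) = 2.80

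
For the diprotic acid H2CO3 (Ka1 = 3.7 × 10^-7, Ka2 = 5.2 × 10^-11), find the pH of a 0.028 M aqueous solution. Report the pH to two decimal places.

Since Ka1 ≫ Ka2, the first ionization dominates [H+].
Ka1 = x²/(0.028 − x) = 3.7 × 10^-7
x ≈ √(3.7 × 10^-7 × 0.028) = 1.02 × 10^-4 M
pH = −log(1.02 × 10^-4) = 3.99

pH = 3.99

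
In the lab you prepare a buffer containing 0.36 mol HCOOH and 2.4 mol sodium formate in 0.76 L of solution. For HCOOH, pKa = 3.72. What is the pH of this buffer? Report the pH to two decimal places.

Using pH = pKa + log([base]/[acid]) with [base]/[acid] = 2.4/0.36:
pH = 3.72 + (+0.824) = 4.54

pH = 4.54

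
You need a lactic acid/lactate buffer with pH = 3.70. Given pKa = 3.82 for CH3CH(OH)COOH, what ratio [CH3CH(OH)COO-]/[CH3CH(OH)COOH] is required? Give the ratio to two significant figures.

ratio = 0.76

pH = pKa + log(r) ⇒ log(r) = 3.70 − 3.82 = -0.12
r = [CH3CH(OH)COO-]/[CH3CH(OH)COOH] = 10^(-0.12) = 0.759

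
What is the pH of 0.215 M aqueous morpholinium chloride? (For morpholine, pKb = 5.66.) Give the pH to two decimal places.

C4H8ONH2+ is the conjugate acid of the weak base C4H8ONH.
Kb = 10^(−5.66) = 2.19 × 10^-6
Ka = Kw/Kb = 1.0×10^-14 / 2.19 × 10^-6 = 4.57 × 10^-9
Ka = [H+]²/(0.215 − [H+]) = 4.57 × 10^-9
Since Ka ≪ C₀, [H+] ≈ √(Ka·C₀) = 3.13 × 10^-5 M.
Check: 0.015% ionized — well under 5%, approximation valid.
pH = −log(3.13 × 10^-5) = 4.50

pH = 4.50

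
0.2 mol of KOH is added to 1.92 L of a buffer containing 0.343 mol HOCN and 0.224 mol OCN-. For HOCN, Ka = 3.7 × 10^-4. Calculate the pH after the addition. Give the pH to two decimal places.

pH = 3.90

After neutralization: n(HOCN) = 0.143 mol, n(OCN-) = 0.424 mol.
pKa = −log(3.7 × 10^-4) = 3.432
Henderson–Hasselbalch with mole ratio 0.424/0.143: pH = 3.432 + (+0.472)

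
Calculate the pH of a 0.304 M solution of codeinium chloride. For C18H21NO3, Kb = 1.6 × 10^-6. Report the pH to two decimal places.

C18H22NO3+ is the conjugate acid of the weak base C18H21NO3.
Ka = Kw/Kb = 1.0×10^-14 / 1.6 × 10^-6 = 6.25 × 10^-9
Ka = [H+]²/(0.304 − [H+]) = 6.25 × 10^-9
Neglecting [H+] in the denominator: [H+] = √(6.25 × 10^-9 × 0.304) = 4.36 × 10^-5 M
([H+]/C₀ = 0.014% < 5%, so the approximation holds.)
pH = −log[H+] = −log(4.36 × 10^-5) = 4.36

pH = 4.36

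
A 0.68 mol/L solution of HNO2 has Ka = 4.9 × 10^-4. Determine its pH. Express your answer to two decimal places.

pH = 1.74

HNO2 ⇌ NO2- + H+
Let x = [H+] at equilibrium. Ka = x²/(0.68 − x).
Assume x ≪ 0.68: x ≈ √(4.9 × 10^-4 × 0.68) = 1.83 × 10^-2 M
(x/C₀ = 2.7% < 5%, so the approximation holds.)
pH = −log[H+] = −log(1.83 × 10^-2) = 1.74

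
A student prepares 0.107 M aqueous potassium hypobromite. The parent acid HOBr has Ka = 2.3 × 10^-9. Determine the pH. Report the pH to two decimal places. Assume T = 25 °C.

OBr- is the conjugate base of the weak acid HOBr.
Kb = Kw/Ka = 1.0×10^-14 / 2.3 × 10^-9 = 4.35 × 10^-6
From the ICE table, Kb = [OH-]²/(0.107 − [OH-]) = 4.35 × 10^-6.
Neglecting [OH-] in the denominator: [OH-] = √(4.35 × 10^-6 × 0.107) = 6.82 × 10^-4 M
pOH = 3.17, so pH = 14.00 − pOH = 10.83

pH = 10.83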